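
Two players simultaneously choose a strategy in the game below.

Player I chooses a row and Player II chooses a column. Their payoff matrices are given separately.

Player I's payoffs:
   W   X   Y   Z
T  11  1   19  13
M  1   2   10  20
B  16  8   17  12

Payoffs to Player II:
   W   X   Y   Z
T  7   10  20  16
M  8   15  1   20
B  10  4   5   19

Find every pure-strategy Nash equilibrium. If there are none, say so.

Pure-strategy Nash equilibria: (T, Y) and (M, Z)

Player I against W: payoffs 11, 1, 16 → best response B.
Player I against X: payoffs 1, 2, 8 → best response B.
Player I against Y: payoffs 19, 10, 17 → best response T.
Player I against Z: payoffs 13, 20, 12 → best response M.
Player II against T: payoffs 7, 10, 20, 16 → best response Y.
Player II against M: payoffs 8, 15, 1, 20 → best response Z.
Player II against B: payoffs 10, 4, 5, 19 → best response Z.
Mutual best responses: (T, Y); (M, Z).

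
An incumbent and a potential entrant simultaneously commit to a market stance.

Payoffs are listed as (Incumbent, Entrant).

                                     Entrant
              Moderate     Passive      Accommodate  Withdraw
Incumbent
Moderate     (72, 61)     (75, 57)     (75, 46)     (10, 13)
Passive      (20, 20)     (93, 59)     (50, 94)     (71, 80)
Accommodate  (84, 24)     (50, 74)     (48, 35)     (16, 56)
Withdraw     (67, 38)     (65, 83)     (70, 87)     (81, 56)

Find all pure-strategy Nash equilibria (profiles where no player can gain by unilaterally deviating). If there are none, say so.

This game has no pure Nash equilibrium.

(Moderate, Moderate): Incumbent can switch to Accommodate (72 → 84). Not NE.
(Moderate, Passive): Incumbent can switch to Passive (75 → 93). Not NE.
(Moderate, Accommodate): Entrant can switch to Moderate (46 → 61). Not NE.
(Moderate, Withdraw): Incumbent can switch to Passive (10 → 71). Not NE.
(Passive, Moderate): Incumbent can switch to Moderate (20 → 72). Not NE.
(Passive, Passive): Entrant can switch to Accommodate (59 → 94). Not NE.
(Passive, Accommodate): Incumbent can switch to Moderate (50 → 75). Not NE.
(Passive, Withdraw): Incumbent can switch to Withdraw (71 → 81). Not NE.
(The remaining 8 profiles each have a profitable deviation by the same check.)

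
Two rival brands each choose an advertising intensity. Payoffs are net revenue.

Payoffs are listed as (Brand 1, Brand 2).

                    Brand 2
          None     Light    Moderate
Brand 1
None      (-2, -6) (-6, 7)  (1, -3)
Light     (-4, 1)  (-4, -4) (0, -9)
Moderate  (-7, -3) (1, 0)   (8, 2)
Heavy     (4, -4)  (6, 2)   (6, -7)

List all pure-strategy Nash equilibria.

Brand 1 against None: payoffs -2, -4, -7, 4 → best response Heavy.
Brand 1 against Light: payoffs -6, -4, 1, 6 → best response Heavy.
Brand 1 against Moderate: payoffs 1, 0, 8, 6 → best response Moderate.
Brand 2 against None: payoffs -6, 7, -3 → best response Light.
Brand 2 against Light: payoffs 1, -4, -9 → best response None.
Brand 2 against Moderate: payoffs -3, 0, 2 → best response Moderate.
Brand 2 against Heavy: payoffs -4, 2, -7 → best response Light.
Mutual best responses: (Moderate, Moderate); (Heavy, Light).

Pure-strategy Nash equilibria: (Moderate, Moderate); (Heavy, Light)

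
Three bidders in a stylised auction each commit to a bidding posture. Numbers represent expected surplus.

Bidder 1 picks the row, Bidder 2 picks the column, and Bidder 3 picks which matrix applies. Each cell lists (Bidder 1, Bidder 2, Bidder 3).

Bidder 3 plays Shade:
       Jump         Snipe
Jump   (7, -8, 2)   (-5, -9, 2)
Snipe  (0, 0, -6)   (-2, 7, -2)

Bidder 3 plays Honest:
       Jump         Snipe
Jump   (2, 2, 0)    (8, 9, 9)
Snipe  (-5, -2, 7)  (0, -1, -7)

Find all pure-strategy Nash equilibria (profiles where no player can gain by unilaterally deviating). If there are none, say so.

(Jump, Jump, Shade) and (Jump, Snipe, Honest) and (Snipe, Snipe, Shade)

Bidder 1 against (Jump, Shade): payoffs 7, 0 → best response Jump.
Bidder 1 against (Jump, Honest): payoffs 2, -5 → best response Jump.
Bidder 1 against (Snipe, Shade): payoffs -5, -2 → best response Snipe.
Bidder 1 against (Snipe, Honest): payoffs 8, 0 → best response Jump.
Bidder 2 against (Jump, Shade): payoffs -8, -9 → best response Jump.
Bidder 2 against (Jump, Honest): payoffs 2, 9 → best response Snipe.
Bidder 2 against (Snipe, Shade): payoffs 0, 7 → best response Snipe.
Bidder 2 against (Snipe, Honest): payoffs -2, -1 → best response Snipe.
Bidder 3 against (Jump, Jump): payoffs 2, 0 → best response Shade.
Bidder 3 against (Jump, Snipe): payoffs 2, 9 → best response Honest.
Bidder 3 against (Snipe, Jump): payoffs -6, 7 → best response Honest.
Bidder 3 against (Snipe, Snipe): payoffs -2, -7 → best response Shade.
Mutual best responses: (Jump, Jump, Shade); (Jump, Snipe, Honest); (Snipe, Snipe, Shade).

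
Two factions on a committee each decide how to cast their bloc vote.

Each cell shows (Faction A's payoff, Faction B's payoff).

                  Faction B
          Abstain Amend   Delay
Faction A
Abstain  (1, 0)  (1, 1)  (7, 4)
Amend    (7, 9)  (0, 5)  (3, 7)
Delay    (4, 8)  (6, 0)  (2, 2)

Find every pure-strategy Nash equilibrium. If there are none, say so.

For each strategy profile, look for a profitable unilateral deviation.
(Abstain, Abstain): Faction A can switch to Amend (1 → 7). Not NE.
(Abstain, Amend): Faction A can switch to Delay (1 → 6). Not NE.
(Abstain, Delay): Faction A gets 7, best alternative 3; Faction B gets 4, best alternative 1. No profitable deviation — NE.
(Amend, Abstain): Faction A gets 7, best alternative 4; Faction B gets 9, best alternative 7. No profitable deviation — NE.
(Amend, Amend): Faction A can switch to Abstain (0 → 1). Not NE.
(Amend, Delay): Faction A can switch to Abstain (3 → 7). Not NE.
(Delay, Abstain): Faction A can switch to Amend (4 → 7). Not NE.
(Delay, Amend): Faction B can switch to Abstain (0 → 8). Not NE.
(Delay, Delay): Faction A can switch to Abstain (2 → 7). Not NE.

The pure Nash equilibria are (Abstain, Delay) and (Amend, Abstain).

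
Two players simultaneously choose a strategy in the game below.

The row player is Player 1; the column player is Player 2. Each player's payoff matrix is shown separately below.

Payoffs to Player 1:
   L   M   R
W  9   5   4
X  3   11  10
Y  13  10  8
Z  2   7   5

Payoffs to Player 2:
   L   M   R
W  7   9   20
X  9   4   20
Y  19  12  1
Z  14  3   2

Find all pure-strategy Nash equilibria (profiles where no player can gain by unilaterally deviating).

Pure-strategy Nash equilibria: (X, R); (Y, L)

Player 1 against L: payoffs 9, 3, 13, 2 → best response Y.
Player 1 against M: payoffs 5, 11, 10, 7 → best response X.
Player 1 against R: payoffs 4, 10, 8, 5 → best response X.
Player 2 against W: payoffs 7, 9, 20 → best response R.
Player 2 against X: payoffs 9, 4, 20 → best response R.
Player 2 against Y: payoffs 19, 12, 1 → best response L.
Player 2 against Z: payoffs 14, 3, 2 → best response L.
Mutual best responses: (X, R); (Y, L).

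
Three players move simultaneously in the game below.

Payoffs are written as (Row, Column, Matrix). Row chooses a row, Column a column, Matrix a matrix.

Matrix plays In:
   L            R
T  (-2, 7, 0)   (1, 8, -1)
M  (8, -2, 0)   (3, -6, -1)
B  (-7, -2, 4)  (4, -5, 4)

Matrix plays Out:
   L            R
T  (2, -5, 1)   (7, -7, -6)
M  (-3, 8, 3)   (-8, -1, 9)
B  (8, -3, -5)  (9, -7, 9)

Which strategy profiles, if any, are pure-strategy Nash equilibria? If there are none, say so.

There is no pure-strategy Nash equilibrium.

Check each profile: it is a Nash equilibrium iff no player can strictly gain by switching unilaterally.
(T, L, In): Row can switch to M (-2 → 8). Not NE.
(T, L, Out): Row can switch to B (2 → 8). Not NE.
(T, R, In): Row can switch to M (1 → 3). Not NE.
(T, R, Out): Row can switch to B (7 → 9). Not NE.
(M, L, In): Matrix can switch to Out (0 → 3). Not NE.
(M, L, Out): Row can switch to T (-3 → 2). Not NE.
(M, R, In): Row can switch to B (3 → 4). Not NE.
(M, R, Out): Row can switch to T (-8 → 7). Not NE.
(B, L, In): Row can switch to T (-7 → -2). Not NE.
(B, L, Out): Matrix can switch to In (-5 → 4). Not NE.
(B, R, In): Column can switch to L (-5 → -2). Not NE.
(B, R, Out): Column can switch to L (-7 → -3). Not NE.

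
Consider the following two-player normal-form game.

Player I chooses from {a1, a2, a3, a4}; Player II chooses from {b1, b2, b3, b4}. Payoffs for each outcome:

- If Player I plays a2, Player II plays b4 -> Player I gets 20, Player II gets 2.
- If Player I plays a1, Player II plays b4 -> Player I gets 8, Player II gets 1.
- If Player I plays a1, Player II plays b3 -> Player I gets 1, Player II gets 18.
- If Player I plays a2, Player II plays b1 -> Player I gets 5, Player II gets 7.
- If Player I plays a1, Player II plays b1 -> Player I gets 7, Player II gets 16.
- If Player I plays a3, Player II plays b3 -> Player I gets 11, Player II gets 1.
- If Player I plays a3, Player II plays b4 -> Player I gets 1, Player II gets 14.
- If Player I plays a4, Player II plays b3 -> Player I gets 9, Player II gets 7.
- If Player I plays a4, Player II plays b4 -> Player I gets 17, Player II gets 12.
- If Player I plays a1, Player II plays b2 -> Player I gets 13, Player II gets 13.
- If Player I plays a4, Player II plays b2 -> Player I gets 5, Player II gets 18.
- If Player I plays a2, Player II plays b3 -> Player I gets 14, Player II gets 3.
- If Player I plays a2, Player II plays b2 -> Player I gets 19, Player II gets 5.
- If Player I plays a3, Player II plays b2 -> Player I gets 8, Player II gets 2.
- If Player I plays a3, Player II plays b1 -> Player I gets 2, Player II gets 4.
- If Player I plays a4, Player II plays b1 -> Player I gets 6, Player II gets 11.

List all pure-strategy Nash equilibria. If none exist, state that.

For each strategy profile, look for a profitable unilateral deviation.
(a1, b1): Player II can switch to b3 (16 → 18). Not NE.
(a1, b2): Player I can switch to a2 (13 → 19). Not NE.
(a1, b3): Player I can switch to a2 (1 → 14). Not NE.
(a1, b4): Player I can switch to a2 (8 → 20). Not NE.
(a2, b1): Player I can switch to a1 (5 → 7). Not NE.
(a2, b2): Player II can switch to b1 (5 → 7). Not NE.
(a2, b3): Player II can switch to b1 (3 → 7). Not NE.
(a2, b4): Player II can switch to b1 (2 → 7). Not NE.
(a3, b1): Player I can switch to a1 (2 → 7). Not NE.
(a3, b2): Player I can switch to a1 (8 → 13). Not NE.
(a3, b3): Player I can switch to a2 (11 → 14). Not NE.
(a3, b4): Player I can switch to a1 (1 → 8). Not NE.
(The remaining 4 profiles each have a profitable deviation by the same check.)

This game has no pure Nash equilibrium.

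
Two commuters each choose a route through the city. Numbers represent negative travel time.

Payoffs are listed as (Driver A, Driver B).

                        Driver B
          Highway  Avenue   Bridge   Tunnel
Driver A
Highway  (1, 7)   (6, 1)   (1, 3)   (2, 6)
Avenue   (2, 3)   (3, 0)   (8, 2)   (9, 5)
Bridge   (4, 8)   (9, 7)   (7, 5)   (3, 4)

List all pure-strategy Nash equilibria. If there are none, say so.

For each player, find the best response to each opponent profile; mutual best responses are the pure NE.
Driver A against Highway: payoffs 1, 2, 4 → best response Bridge.
Driver A against Avenue: payoffs 6, 3, 9 → best response Bridge.
Driver A against Bridge: payoffs 1, 8, 7 → best response Avenue.
Driver A against Tunnel: payoffs 2, 9, 3 → best response Avenue.
Driver B against Highway: payoffs 7, 1, 3, 6 → best response Highway.
Driver B against Avenue: payoffs 3, 0, 2, 5 → best response Tunnel.
Driver B against Bridge: payoffs 8, 7, 5, 4 → best response Highway.
Mutual best responses: (Avenue, Tunnel); (Bridge, Highway).

(Avenue, Tunnel) and (Bridge, Highway)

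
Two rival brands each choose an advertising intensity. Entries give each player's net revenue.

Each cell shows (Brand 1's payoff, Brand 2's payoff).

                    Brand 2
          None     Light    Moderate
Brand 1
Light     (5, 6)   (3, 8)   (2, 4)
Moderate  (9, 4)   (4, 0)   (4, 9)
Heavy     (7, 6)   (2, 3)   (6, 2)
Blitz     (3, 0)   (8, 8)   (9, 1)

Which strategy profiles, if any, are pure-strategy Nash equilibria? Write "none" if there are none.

(Light, None): Brand 1 can switch to Moderate (5 → 9). Not NE.
(Light, Light): Brand 1 can switch to Moderate (3 → 4). Not NE.
(Light, Moderate): Brand 1 can switch to Moderate (2 → 4). Not NE.
(Moderate, None): Brand 2 can switch to Moderate (4 → 9). Not NE.
(Moderate, Light): Brand 1 can switch to Blitz (4 → 8). Not NE.
(Moderate, Moderate): Brand 1 can switch to Heavy (4 → 6). Not NE.
(Heavy, None): Brand 1 can switch to Moderate (7 → 9). Not NE.
(Heavy, Light): Brand 1 can switch to Light (2 → 3). Not NE.
(Heavy, Moderate): Brand 1 can switch to Blitz (6 → 9). Not NE.
(Blitz, None): Brand 1 can switch to Light (3 → 5). Not NE.
(Blitz, Light): Brand 1 gets 8, best alternative 4; Brand 2 gets 8, best alternative 1. No profitable deviation — NE.
(Blitz, Moderate): Brand 2 can switch to Light (1 → 8). Not NE.

(Blitz, Light)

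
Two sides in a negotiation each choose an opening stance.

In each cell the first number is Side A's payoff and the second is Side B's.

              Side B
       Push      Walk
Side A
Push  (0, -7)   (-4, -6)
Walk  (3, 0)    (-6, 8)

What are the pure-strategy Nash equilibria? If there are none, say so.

Pure NE: (Push, Walk)

Side A against Push: payoffs 0, 3 → best response Walk.
Side A against Walk: payoffs -4, -6 → best response Push.
Side B against Push: payoffs -7, -6 → best response Walk.
Side B against Walk: payoffs 0, 8 → best response Walk.
Mutual best responses: (Push, Walk).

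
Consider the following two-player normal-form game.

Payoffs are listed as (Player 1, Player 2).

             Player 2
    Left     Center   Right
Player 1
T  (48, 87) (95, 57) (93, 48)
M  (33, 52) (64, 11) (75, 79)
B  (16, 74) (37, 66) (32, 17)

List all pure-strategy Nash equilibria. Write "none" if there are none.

The unique pure-strategy Nash equilibrium is (T, Left).

(T, Left): Player 1 gets 48, best alternative 33; Player 2 gets 87, best alternative 57. No profitable deviation — NE.
(T, Center): Player 2 can switch to Left (57 → 87). Not NE.
(T, Right): Player 2 can switch to Left (48 → 87). Not NE.
(M, Left): Player 1 can switch to T (33 → 48). Not NE.
(M, Center): Player 1 can switch to T (64 → 95). Not NE.
(M, Right): Player 1 can switch to T (75 → 93). Not NE.
(B, Left): Player 1 can switch to T (16 → 48). Not NE.
(B, Center): Player 1 can switch to T (37 → 95). Not NE.
(B, Right): Player 1 can switch to T (32 → 93). Not NE.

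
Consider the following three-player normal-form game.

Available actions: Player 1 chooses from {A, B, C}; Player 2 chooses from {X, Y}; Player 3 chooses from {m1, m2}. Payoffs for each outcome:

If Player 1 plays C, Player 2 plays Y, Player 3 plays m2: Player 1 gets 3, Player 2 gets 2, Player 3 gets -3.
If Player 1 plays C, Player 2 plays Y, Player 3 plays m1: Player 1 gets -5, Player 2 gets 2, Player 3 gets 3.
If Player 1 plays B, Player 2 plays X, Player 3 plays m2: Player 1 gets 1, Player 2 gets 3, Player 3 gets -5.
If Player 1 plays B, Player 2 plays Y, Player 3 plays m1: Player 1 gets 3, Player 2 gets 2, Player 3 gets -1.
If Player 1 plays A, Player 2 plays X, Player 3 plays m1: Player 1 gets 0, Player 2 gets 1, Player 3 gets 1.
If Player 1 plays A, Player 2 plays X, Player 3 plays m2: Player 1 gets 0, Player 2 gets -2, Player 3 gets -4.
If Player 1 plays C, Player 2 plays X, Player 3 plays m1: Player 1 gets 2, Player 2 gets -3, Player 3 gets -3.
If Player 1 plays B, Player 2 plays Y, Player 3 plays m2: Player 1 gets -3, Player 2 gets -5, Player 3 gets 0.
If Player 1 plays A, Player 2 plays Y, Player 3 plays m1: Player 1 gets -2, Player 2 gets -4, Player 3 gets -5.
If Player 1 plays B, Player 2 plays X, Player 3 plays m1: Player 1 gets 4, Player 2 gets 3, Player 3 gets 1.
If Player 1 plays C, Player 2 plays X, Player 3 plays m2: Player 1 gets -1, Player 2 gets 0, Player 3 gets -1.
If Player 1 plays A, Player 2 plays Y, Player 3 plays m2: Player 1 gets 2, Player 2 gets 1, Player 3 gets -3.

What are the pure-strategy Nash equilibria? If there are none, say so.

(A, X, m1): Player 1 can switch to B (0 → 4). Not NE.
(A, X, m2): Player 1 can switch to B (0 → 1). Not NE.
(A, Y, m1): Player 1 can switch to B (-2 → 3). Not NE.
(A, Y, m2): Player 1 can switch to C (2 → 3). Not NE.
(B, X, m1): Player 1 gets 4, best alternative 2; Player 2 gets 3, best alternative 2; Player 3 gets 1, best alternative -5. No profitable deviation — NE.
(B, X, m2): Player 3 can switch to m1 (-5 → 1). Not NE.
(B, Y, m1): Player 2 can switch to X (2 → 3). Not NE.
(B, Y, m2): Player 1 can switch to A (-3 → 2). Not NE.
(C, X, m1): Player 1 can switch to B (2 → 4). Not NE.
(C, X, m2): Player 1 can switch to A (-1 → 0). Not NE.
(C, Y, m1): Player 1 can switch to A (-5 → -2). Not NE.
(The remaining 1 profile has a profitable deviation by the same check.)

The unique pure-strategy Nash equilibrium is (B, X, m1).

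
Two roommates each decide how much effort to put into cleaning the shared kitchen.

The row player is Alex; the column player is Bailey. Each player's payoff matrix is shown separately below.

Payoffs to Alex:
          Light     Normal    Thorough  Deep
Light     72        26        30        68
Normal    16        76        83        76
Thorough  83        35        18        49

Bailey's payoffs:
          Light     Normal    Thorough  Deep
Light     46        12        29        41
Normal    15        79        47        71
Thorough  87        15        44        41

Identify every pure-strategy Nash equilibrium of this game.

Pure-strategy Nash equilibria: (Normal, Normal); (Thorough, Light)

Alex against Light: payoffs 72, 16, 83 → best response Thorough.
Alex against Normal: payoffs 26, 76, 35 → best response Normal.
Alex against Thorough: payoffs 30, 83, 18 → best response Normal.
Alex against Deep: payoffs 68, 76, 49 → best response Normal.
Bailey against Light: payoffs 46, 12, 29, 41 → best response Light.
Bailey against Normal: payoffs 15, 79, 47, 71 → best response Normal.
Bailey against Thorough: payoffs 87, 15, 44, 41 → best response Light.
Mutual best responses: (Normal, Normal); (Thorough, Light).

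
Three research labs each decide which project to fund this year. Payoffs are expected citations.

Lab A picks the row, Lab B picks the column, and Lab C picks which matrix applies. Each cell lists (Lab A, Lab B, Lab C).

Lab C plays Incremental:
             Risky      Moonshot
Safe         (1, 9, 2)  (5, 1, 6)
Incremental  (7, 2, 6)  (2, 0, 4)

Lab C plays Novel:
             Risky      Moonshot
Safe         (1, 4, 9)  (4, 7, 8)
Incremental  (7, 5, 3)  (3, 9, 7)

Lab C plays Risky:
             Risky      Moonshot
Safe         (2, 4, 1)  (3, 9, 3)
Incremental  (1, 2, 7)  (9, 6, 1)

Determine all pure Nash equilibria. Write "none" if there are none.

(Safe, Risky, Incremental): Lab A can switch to Incremental (1 → 7). Not NE.
(Safe, Risky, Novel): Lab A can switch to Incremental (1 → 7). Not NE.
(Safe, Risky, Risky): Lab B can switch to Moonshot (4 → 9). Not NE.
(Safe, Moonshot, Incremental): Lab B can switch to Risky (1 → 9). Not NE.
(Safe, Moonshot, Novel): Lab A gets 4, best alternative 3; Lab B gets 7, best alternative 4; Lab C gets 8, best alternative 6. No profitable deviation — NE.
(Safe, Moonshot, Risky): Lab A can switch to Incremental (3 → 9). Not NE.
(Incremental, Risky, Incremental): Lab C can switch to Risky (6 → 7). Not NE.
(Incremental, Risky, Novel): Lab B can switch to Moonshot (5 → 9). Not NE.
(Incremental, Risky, Risky): Lab A can switch to Safe (1 → 2). Not NE.
(Incremental, Moonshot, Incremental): Lab A can switch to Safe (2 → 5). Not NE.
(Incremental, Moonshot, Novel): Lab A can switch to Safe (3 → 4). Not NE.
(Incremental, Moonshot, Risky): Lab C can switch to Incremental (1 → 4). Not NE.

Pure NE: (Safe, Moonshot, Novel)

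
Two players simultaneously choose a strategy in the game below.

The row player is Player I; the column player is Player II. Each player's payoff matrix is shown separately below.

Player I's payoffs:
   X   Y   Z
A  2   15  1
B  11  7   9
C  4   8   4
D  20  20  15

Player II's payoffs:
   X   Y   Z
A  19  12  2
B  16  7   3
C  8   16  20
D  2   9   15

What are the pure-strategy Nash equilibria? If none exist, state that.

For each strategy profile, look for a profitable unilateral deviation.
(A, X): Player I can switch to B (2 → 11). Not NE.
(A, Y): Player I can switch to D (15 → 20). Not NE.
(A, Z): Player I can switch to B (1 → 9). Not NE.
(B, X): Player I can switch to D (11 → 20). Not NE.
(B, Y): Player I can switch to A (7 → 15). Not NE.
(B, Z): Player I can switch to D (9 → 15). Not NE.
(D, Z): Player I gets 15, best alternative 9; Player II gets 15, best alternative 9. No profitable deviation — NE.
(The remaining 5 profiles each have a profitable deviation by the same check.)

The unique pure-strategy Nash equilibrium is (D, Z).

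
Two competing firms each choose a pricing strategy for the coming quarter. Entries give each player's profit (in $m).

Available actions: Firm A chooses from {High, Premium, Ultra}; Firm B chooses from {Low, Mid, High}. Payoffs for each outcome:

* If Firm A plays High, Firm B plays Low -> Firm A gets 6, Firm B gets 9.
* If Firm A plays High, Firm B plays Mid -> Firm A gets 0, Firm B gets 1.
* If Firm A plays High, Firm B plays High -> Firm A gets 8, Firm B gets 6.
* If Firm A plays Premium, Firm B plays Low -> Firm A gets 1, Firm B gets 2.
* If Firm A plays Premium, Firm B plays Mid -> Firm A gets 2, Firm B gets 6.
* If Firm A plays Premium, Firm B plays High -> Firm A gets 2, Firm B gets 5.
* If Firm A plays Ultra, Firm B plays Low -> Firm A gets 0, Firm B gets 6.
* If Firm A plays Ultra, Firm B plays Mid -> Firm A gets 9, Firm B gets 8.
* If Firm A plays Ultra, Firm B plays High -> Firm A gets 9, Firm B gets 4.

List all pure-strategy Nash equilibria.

Check each profile: it is a Nash equilibrium iff no player can strictly gain by switching unilaterally.
(High, Low): Firm A gets 6, best alternative 1; Firm B gets 9, best alternative 6. No profitable deviation — NE.
(High, Mid): Firm A can switch to Premium (0 → 2). Not NE.
(High, High): Firm A can switch to Ultra (8 → 9). Not NE.
(Premium, Low): Firm A can switch to High (1 → 6). Not NE.
(Premium, Mid): Firm A can switch to Ultra (2 → 9). Not NE.
(Premium, High): Firm A can switch to High (2 → 8). Not NE.
(Ultra, Low): Firm A can switch to High (0 → 6). Not NE.
(Ultra, Mid): Firm A gets 9, best alternative 2; Firm B gets 8, best alternative 6. No profitable deviation — NE.
(Ultra, High): Firm B can switch to Low (4 → 6). Not NE.

(High, Low), (Ultra, Mid)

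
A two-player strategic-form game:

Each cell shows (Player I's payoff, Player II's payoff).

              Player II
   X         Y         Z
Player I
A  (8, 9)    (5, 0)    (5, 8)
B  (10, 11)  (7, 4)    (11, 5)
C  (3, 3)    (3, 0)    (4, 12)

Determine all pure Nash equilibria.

(A, X): Player I can switch to B (8 → 10). Not NE.
(A, Y): Player I can switch to B (5 → 7). Not NE.
(A, Z): Player I can switch to B (5 → 11). Not NE.
(B, X): Player I gets 10, best alternative 8; Player II gets 11, best alternative 5. No profitable deviation — NE.
(B, Y): Player II can switch to X (4 → 11). Not NE.
(B, Z): Player II can switch to X (5 → 11). Not NE.
(C, X): Player I can switch to A (3 → 8). Not NE.
(C, Y): Player I can switch to A (3 → 5). Not NE.
(C, Z): Player I can switch to A (4 → 5). Not NE.

The unique pure-strategy Nash equilibrium is (B, X).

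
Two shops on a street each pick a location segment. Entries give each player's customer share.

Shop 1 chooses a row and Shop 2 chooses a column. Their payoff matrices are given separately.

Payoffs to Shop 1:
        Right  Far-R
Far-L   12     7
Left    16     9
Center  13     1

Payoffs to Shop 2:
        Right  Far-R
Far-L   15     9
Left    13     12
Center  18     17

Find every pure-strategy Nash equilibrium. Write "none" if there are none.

Mark each player's best response to every combination of opponents' strategies; a profile where every player is best-responding is a pure Nash equilibrium.
Shop 1 against Right: payoffs 12, 16, 13 → best response Left.
Shop 1 against Far-R: payoffs 7, 9, 1 → best response Left.
Shop 2 against Far-L: payoffs 15, 9 → best response Right.
Shop 2 against Left: payoffs 13, 12 → best response Right.
Shop 2 against Center: payoffs 18, 17 → best response Right.
Mutual best responses: (Left, Right).

(Left, Right)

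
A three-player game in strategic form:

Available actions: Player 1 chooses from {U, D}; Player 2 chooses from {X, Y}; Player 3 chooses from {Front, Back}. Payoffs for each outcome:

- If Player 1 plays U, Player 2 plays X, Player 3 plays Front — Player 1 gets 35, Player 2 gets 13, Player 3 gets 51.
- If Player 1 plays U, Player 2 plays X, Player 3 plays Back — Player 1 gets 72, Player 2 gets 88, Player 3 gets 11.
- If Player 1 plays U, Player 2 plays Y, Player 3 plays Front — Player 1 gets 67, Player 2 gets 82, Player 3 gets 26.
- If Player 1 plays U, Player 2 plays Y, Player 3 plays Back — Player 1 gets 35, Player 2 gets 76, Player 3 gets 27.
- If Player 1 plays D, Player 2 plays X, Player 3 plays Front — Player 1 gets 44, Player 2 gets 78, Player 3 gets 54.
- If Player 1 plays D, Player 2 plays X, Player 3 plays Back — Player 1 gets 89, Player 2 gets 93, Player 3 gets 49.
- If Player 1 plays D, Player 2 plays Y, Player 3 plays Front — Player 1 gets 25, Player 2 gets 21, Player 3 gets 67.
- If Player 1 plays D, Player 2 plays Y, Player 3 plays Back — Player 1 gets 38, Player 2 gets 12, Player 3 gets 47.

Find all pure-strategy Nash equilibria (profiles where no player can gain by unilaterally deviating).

The unique pure-strategy Nash equilibrium is (D, X, Front).

For each strategy profile, look for a profitable unilateral deviation.
(U, X, Front): Player 1 can switch to D (35 → 44). Not NE.
(U, X, Back): Player 1 can switch to D (72 → 89). Not NE.
(U, Y, Front): Player 3 can switch to Back (26 → 27). Not NE.
(U, Y, Back): Player 1 can switch to D (35 → 38). Not NE.
(D, X, Front): Player 1 gets 44, best alternative 35; Player 2 gets 78, best alternative 21; Player 3 gets 54, best alternative 49. No profitable deviation — NE.
(D, X, Back): Player 3 can switch to Front (49 → 54). Not NE.
(D, Y, Front): Player 1 can switch to U (25 → 67). Not NE.
(D, Y, Back): Player 2 can switch to X (12 → 93). Not NE.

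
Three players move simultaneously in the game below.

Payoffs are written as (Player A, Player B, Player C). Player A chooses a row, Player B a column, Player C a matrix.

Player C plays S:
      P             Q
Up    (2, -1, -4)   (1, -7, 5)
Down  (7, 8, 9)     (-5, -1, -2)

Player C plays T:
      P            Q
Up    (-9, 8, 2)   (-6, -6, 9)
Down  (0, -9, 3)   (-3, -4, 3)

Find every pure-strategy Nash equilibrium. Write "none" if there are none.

The pure Nash equilibria are (Down, P, S), (Down, Q, T).

Mark each player's best response to every combination of opponents' strategies; a profile where every player is best-responding is a pure Nash equilibrium.
Player A against (P, S): payoffs 2, 7 → best response Down.
Player A against (P, T): payoffs -9, 0 → best response Down.
Player A against (Q, S): payoffs 1, -5 → best response Up.
Player A against (Q, T): payoffs -6, -3 → best response Down.
Player B against (Up, S): payoffs -1, -7 → best response P.
Player B against (Up, T): payoffs 8, -6 → best response P.
Player B against (Down, S): payoffs 8, -1 → best response P.
Player B against (Down, T): payoffs -9, -4 → best response Q.
Player C against (Up, P): payoffs -4, 2 → best response T.
Player C against (Up, Q): payoffs 5, 9 → best response T.
Player C against (Down, P): payoffs 9, 3 → best response S.
Player C against (Down, Q): payoffs -2, 3 → best response T.
Mutual best responses: (Down, P, S); (Down, Q, T).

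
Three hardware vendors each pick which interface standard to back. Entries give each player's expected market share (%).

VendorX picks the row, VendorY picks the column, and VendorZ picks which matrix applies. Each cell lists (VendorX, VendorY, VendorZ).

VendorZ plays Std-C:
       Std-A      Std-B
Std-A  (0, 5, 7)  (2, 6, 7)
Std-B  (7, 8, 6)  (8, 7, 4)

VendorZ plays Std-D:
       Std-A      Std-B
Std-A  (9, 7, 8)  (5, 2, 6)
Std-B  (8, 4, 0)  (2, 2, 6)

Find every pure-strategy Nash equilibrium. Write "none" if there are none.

The pure Nash equilibria are (Std-A, Std-A, Std-D); (Std-B, Std-A, Std-C).

VendorX against (Std-A, Std-C): payoffs 0, 7 → best response Std-B.
VendorX against (Std-A, Std-D): payoffs 9, 8 → best response Std-A.
VendorX against (Std-B, Std-C): payoffs 2, 8 → best response Std-B.
VendorX against (Std-B, Std-D): payoffs 5, 2 → best response Std-A.
VendorY against (Std-A, Std-C): payoffs 5, 6 → best response Std-B.
VendorY against (Std-A, Std-D): payoffs 7, 2 → best response Std-A.
VendorY against (Std-B, Std-C): payoffs 8, 7 → best response Std-A.
VendorY against (Std-B, Std-D): payoffs 4, 2 → best response Std-A.
VendorZ against (Std-A, Std-A): payoffs 7, 8 → best response Std-D.
VendorZ against (Std-A, Std-B): payoffs 7, 6 → best response Std-C.
VendorZ against (Std-B, Std-A): payoffs 6, 0 → best response Std-C.
VendorZ against (Std-B, Std-B): payoffs 4, 6 → best response Std-D.
Mutual best responses: (Std-A, Std-A, Std-D); (Std-B, Std-A, Std-C).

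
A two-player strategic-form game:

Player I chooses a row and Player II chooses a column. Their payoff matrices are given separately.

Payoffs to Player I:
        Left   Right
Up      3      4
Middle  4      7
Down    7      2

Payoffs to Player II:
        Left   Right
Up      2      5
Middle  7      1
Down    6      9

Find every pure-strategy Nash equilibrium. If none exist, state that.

none

(Up, Left): Player I can switch to Middle (3 → 4). Not NE.
(Up, Right): Player I can switch to Middle (4 → 7). Not NE.
(Middle, Left): Player I can switch to Down (4 → 7). Not NE.
(Middle, Right): Player II can switch to Left (1 → 7). Not NE.
(Down, Left): Player II can switch to Right (6 → 9). Not NE.
(Down, Right): Player I can switch to Up (2 → 4). Not NE.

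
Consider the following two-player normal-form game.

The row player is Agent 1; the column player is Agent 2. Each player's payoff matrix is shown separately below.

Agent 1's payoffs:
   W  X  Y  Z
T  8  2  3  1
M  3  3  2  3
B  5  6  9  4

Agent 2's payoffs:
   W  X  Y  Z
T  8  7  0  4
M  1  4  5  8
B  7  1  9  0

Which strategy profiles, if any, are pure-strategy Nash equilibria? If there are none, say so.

Pure-strategy Nash equilibria: (T, W) and (B, Y)

Check each profile: it is a Nash equilibrium iff no player can strictly gain by switching unilaterally.
(T, W): Agent 1 gets 8, best alternative 5; Agent 2 gets 8, best alternative 7. No profitable deviation — NE.
(T, X): Agent 1 can switch to M (2 → 3). Not NE.
(T, Y): Agent 1 can switch to B (3 → 9). Not NE.
(T, Z): Agent 1 can switch to M (1 → 3). Not NE.
(M, W): Agent 1 can switch to T (3 → 8). Not NE.
(M, X): Agent 1 can switch to B (3 → 6). Not NE.
(M, Y): Agent 1 can switch to T (2 → 3). Not NE.
(M, Z): Agent 1 can switch to B (3 → 4). Not NE.
(B, W): Agent 1 can switch to T (5 → 8). Not NE.
(B, X): Agent 2 can switch to W (1 → 7). Not NE.
(B, Y): Agent 1 gets 9, best alternative 3; Agent 2 gets 9, best alternative 7. No profitable deviation — NE.
(B, Z): Agent 2 can switch to W (0 → 7). Not NE.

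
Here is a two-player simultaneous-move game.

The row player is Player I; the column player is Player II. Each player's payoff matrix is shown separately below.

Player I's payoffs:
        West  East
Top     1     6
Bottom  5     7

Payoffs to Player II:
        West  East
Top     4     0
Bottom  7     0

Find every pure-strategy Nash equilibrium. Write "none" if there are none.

For each strategy profile, look for a profitable unilateral deviation.
(Top, West): Player I can switch to Bottom (1 → 5). Not NE.
(Top, East): Player I can switch to Bottom (6 → 7). Not NE.
(Bottom, West): Player I gets 5, best alternative 1; Player II gets 7, best alternative 0. No profitable deviation — NE.
(Bottom, East): Player II can switch to West (0 → 7). Not NE.

The unique pure-strategy Nash equilibrium is (Bottom, West).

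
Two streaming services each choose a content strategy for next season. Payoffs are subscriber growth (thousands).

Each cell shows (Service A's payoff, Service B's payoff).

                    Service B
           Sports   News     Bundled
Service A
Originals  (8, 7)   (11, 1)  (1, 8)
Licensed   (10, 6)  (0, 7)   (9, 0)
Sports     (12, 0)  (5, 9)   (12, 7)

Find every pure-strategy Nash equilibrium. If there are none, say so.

No pure-strategy Nash equilibrium.

Check each profile: it is a Nash equilibrium iff no player can strictly gain by switching unilaterally.
(Originals, Sports): Service A can switch to Licensed (8 → 10). Not NE.
(Originals, News): Service B can switch to Sports (1 → 7). Not NE.
(Originals, Bundled): Service A can switch to Licensed (1 → 9). Not NE.
(Licensed, Sports): Service A can switch to Sports (10 → 12). Not NE.
(Licensed, News): Service A can switch to Originals (0 → 11). Not NE.
(Licensed, Bundled): Service A can switch to Sports (9 → 12). Not NE.
(Sports, Sports): Service B can switch to News (0 → 9). Not NE.
(Sports, News): Service A can switch to Originals (5 → 11). Not NE.
(The remaining 1 profile has a profitable deviation by the same check.)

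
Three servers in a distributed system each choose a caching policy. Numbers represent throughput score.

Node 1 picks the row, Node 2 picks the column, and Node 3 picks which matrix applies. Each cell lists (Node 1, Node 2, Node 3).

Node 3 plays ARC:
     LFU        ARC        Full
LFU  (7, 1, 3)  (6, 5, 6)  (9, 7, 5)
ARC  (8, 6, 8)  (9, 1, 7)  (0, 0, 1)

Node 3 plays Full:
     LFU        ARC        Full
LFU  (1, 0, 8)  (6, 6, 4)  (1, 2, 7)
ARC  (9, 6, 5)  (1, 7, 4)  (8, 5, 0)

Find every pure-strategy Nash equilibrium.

The unique pure-strategy Nash equilibrium is (ARC, LFU, ARC).

Check each profile: it is a Nash equilibrium iff no player can strictly gain by switching unilaterally.
(LFU, LFU, ARC): Node 1 can switch to ARC (7 → 8). Not NE.
(LFU, LFU, Full): Node 1 can switch to ARC (1 → 9). Not NE.
(LFU, ARC, ARC): Node 1 can switch to ARC (6 → 9). Not NE.
(LFU, ARC, Full): Node 3 can switch to ARC (4 → 6). Not NE.
(LFU, Full, ARC): Node 3 can switch to Full (5 → 7). Not NE.
(LFU, Full, Full): Node 1 can switch to ARC (1 → 8). Not NE.
(ARC, LFU, ARC): Node 1 gets 8, best alternative 7; Node 2 gets 6, best alternative 1; Node 3 gets 8, best alternative 5. No profitable deviation — NE.
(ARC, LFU, Full): Node 2 can switch to ARC (6 → 7). Not NE.
(ARC, ARC, ARC): Node 2 can switch to LFU (1 → 6). Not NE.
(ARC, ARC, Full): Node 1 can switch to LFU (1 → 6). Not NE.
(ARC, Full, ARC): Node 1 can switch to LFU (0 → 9). Not NE.
(The remaining 1 profile has a profitable deviation by the same check.)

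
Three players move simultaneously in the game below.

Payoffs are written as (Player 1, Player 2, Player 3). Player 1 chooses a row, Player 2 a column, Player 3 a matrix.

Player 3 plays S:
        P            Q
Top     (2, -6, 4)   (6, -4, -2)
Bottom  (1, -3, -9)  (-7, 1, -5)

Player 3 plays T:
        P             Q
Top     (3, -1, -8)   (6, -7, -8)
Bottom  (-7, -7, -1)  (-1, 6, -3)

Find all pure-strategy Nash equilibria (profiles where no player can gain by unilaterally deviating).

(Top, P, S): Player 2 can switch to Q (-6 → -4). Not NE.
(Top, P, T): Player 3 can switch to S (-8 → 4). Not NE.
(Top, Q, S): Player 1 gets 6, best alternative -7; Player 2 gets -4, best alternative -6; Player 3 gets -2, best alternative -8. No profitable deviation — NE.
(Top, Q, T): Player 2 can switch to P (-7 → -1). Not NE.
(Bottom, P, S): Player 1 can switch to Top (1 → 2). Not NE.
(Bottom, P, T): Player 1 can switch to Top (-7 → 3). Not NE.
(Bottom, Q, S): Player 1 can switch to Top (-7 → 6). Not NE.
(Bottom, Q, T): Player 1 can switch to Top (-1 → 6). Not NE.

Pure NE: (Top, Q, S)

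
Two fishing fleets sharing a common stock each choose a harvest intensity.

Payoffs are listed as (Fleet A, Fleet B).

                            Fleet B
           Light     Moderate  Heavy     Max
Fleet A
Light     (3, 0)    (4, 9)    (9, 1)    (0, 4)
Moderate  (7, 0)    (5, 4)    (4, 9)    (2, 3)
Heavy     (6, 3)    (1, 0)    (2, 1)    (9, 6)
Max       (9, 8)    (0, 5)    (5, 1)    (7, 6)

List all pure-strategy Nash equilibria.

Pure-strategy Nash equilibria: (Heavy, Max); (Max, Light)

For each player, find the best response to each opponent profile; mutual best responses are the pure NE.
Fleet A against Light: payoffs 3, 7, 6, 9 → best response Max.
Fleet A against Moderate: payoffs 4, 5, 1, 0 → best response Moderate.
Fleet A against Heavy: payoffs 9, 4, 2, 5 → best response Light.
Fleet A against Max: payoffs 0, 2, 9, 7 → best response Heavy.
Fleet B against Light: payoffs 0, 9, 1, 4 → best response Moderate.
Fleet B against Moderate: payoffs 0, 4, 9, 3 → best response Heavy.
Fleet B against Heavy: payoffs 3, 0, 1, 6 → best response Max.
Fleet B against Max: payoffs 8, 5, 1, 6 → best response Light.
Mutual best responses: (Heavy, Max); (Max, Light).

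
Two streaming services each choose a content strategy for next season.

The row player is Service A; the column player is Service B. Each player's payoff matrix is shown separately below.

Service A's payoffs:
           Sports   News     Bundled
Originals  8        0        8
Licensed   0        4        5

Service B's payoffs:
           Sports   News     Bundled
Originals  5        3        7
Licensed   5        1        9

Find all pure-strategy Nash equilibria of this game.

(Originals, Bundled)

Mark each player's best response to every combination of opponents' strategies; a profile where every player is best-responding is a pure Nash equilibrium.
Service A against Sports: payoffs 8, 0 → best response Originals.
Service A against News: payoffs 0, 4 → best response Licensed.
Service A against Bundled: payoffs 8, 5 → best response Originals.
Service B against Originals: payoffs 5, 3, 7 → best response Bundled.
Service B against Licensed: payoffs 5, 1, 9 → best response Bundled.
Mutual best responses: (Originals, Bundled).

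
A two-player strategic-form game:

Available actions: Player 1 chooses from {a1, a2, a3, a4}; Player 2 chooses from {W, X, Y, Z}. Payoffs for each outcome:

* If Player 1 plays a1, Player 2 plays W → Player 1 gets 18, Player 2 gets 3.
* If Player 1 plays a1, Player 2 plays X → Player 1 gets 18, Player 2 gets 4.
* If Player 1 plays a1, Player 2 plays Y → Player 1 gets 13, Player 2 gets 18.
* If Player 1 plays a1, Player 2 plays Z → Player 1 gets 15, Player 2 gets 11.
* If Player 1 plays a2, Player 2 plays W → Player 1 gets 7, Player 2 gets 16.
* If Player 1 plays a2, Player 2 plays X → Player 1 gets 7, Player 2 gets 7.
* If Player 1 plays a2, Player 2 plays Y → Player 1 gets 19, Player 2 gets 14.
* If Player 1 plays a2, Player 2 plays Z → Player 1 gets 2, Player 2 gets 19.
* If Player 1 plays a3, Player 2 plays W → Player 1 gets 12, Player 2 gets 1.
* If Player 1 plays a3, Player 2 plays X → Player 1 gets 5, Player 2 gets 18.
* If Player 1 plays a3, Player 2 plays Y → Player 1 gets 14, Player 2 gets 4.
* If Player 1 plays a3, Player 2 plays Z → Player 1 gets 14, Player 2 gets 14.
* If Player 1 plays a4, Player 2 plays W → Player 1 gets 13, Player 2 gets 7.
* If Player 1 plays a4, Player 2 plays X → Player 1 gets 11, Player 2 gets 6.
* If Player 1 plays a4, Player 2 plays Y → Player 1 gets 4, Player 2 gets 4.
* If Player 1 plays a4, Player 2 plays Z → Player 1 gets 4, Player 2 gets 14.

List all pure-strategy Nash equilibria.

Player 1 against W: payoffs 18, 7, 12, 13 → best response a1.
Player 1 against X: payoffs 18, 7, 5, 11 → best response a1.
Player 1 against Y: payoffs 13, 19, 14, 4 → best response a2.
Player 1 against Z: payoffs 15, 2, 14, 4 → best response a1.
Player 2 against a1: payoffs 3, 4, 18, 11 → best response Y.
Player 2 against a2: payoffs 16, 7, 14, 19 → best response Z.
Player 2 against a3: payoffs 1, 18, 4, 14 → best response X.
Player 2 against a4: payoffs 7, 6, 4, 14 → best response Z.
No profile is a mutual best response for all players.

This game has no pure Nash equilibrium.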